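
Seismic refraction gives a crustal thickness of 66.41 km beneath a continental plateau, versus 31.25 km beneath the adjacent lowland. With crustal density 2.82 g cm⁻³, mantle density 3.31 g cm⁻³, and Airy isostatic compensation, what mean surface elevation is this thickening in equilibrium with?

5.2 km

Excess crust Δ = 66.41 km − 31.25 km = 35.16 km, split between elevation h and root r with h + r = Δ.
Airy balance ρ_c h = (ρ_m − ρ_c) r gives r = h ρ_c/(ρ_m − ρ_c), so h (1 + ρ_c/(ρ_m − ρ_c)) = Δ, i.e. h = Δ (ρ_m − ρ_c)/ρ_m.
h = 35.16 km × 0.49/3.31 = 5.2 km.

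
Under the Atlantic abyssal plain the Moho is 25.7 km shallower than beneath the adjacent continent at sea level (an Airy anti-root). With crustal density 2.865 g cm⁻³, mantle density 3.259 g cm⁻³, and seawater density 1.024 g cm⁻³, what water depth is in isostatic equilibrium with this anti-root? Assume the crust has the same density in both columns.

5.5 km

Replacing a thickness d of crust by seawater at the top must be balanced by replacing crust with mantle at the base: d (ρ_c − ρ_w) = a (ρ_m − ρ_c).
d = a (ρ_m − ρ_c)/(ρ_c − ρ_w) = 25.7 km × 0.394/1.841 = 5.5 km.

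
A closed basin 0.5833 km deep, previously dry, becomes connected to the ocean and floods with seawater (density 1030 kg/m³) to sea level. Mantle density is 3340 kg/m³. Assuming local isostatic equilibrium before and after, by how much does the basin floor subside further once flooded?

0.26 km

After flooding the water column is d + s deep. Its weight must equal the weight of mantle displaced by the extra subsidence s: (d + s) ρ_w = s ρ_m.
s = d ρ_w / (ρ_m − ρ_w) = 0.5833 km × 1030/(3340 − 1030) = 0.26 km.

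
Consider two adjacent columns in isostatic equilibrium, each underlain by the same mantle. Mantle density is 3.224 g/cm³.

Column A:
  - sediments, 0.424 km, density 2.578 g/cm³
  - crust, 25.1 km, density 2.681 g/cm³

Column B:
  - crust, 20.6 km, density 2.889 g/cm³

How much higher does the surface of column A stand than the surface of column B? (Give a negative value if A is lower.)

2.17 km

For any compensation level in the mantle, the mantle terms cancel and isostasy reduces to e = (Σt_A − Σt_B) − (Σ(ρt)_A − Σ(ρt)_B) / ρ_m.
Σt_A = 25.524 km; Σt_B = 20.6 km; Σ(ρt)_A = 68.386172; Σ(ρt)_B = 59.5134 (in km·g/cm³).
e = (25.524 − 20.6) − (68.386172 − 59.5134) / 3.224 = 2.17 km.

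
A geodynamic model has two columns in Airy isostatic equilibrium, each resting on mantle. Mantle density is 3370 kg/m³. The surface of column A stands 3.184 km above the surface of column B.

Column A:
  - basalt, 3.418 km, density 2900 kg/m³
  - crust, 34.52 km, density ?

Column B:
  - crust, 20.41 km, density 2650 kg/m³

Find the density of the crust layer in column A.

2680 kg/m³

Take the compensation level at the base of the deeper column (depth z_c below the surface of column A) and equate Σ ρ_i t_i down to z_c; mantle fills any gap and the z_c terms cancel.
Column A: 3.418×2900 + 34.52×ρ + (z_c − 37.938)×3370
Column B: 3.184×0 + 20.41×2650 + (z_c − 3.184 − 20.41)×3370
The z_c×3370 term appears on both sides and cancels. Collect the known terms of each column as K = Σ(ρt)_known − 3370 × (depth of known layers): K_A = 9912.2 − 3370×37.938 = −117938.86; K_B = 54086.5 − 3370×(3.184 + 20.41) = −25425.28.
Balance: K_A + 34.52×ρ = K_B, so ρ = (K_B − K_A)/34.52 = 92513.6/34.52 = 2680 kg/m³.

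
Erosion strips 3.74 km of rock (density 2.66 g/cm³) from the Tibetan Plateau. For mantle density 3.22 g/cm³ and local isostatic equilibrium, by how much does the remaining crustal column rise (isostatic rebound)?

Unloading: uplift u = e ρ_c/ρ_m = 3.74 km × 2.66/3.22 = 3.09 km.

3.09 km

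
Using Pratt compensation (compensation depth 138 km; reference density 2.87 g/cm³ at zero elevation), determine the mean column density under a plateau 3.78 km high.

Pratt balance: ρ_ref D = ρ (D + h).
ρ = ρ_ref D/(D + h) = 2.87 × 138 km/(138 km + 3.78 km) = 2.79 g/cm³.

2.79 g/cm³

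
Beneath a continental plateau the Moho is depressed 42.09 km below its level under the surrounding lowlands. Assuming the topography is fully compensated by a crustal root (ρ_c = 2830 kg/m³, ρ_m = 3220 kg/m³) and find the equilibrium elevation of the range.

5.8 km

In Airy isostatic equilibrium: ρ_c h = (ρ_m − ρ_c) r.
h = r (ρ_m − ρ_c) / ρ_c = 42.09 km × (3220 − 2830) / 2830 = 5.8 km.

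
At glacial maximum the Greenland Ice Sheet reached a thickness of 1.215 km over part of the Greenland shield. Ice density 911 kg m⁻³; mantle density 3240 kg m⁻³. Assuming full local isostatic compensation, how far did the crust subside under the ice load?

0.342 km

Balancing pressure at the compensation depth: the ice load ρ_ice t is balanced by mantle displaced below, ρ_m s.
s = t ρ_ice / ρ_m = 1.215 km × 911/3240 = 0.342 km.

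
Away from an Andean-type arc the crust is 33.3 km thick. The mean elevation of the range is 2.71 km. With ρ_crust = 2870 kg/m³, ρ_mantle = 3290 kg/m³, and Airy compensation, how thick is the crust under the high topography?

54.5 km

Root depth r = h ρ_c / (ρ_m − ρ_c) = 2.71 km × 2870 / 420 = 18.52 km.
Total thickness = T + h + r = 33.3 km + 2.71 km + 18.52 km = 54.5 km.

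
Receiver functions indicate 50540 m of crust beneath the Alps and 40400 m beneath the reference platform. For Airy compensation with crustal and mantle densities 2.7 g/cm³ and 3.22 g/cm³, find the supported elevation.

Excess crust Δ = 50540 m − 40400 m = 10140 m, split between elevation h and root r with h + r = Δ.
Airy balance ρ_c h = (ρ_m − ρ_c) r gives r = h ρ_c/(ρ_m − ρ_c), so h (1 + ρ_c/(ρ_m − ρ_c)) = Δ, i.e. h = Δ (ρ_m − ρ_c)/ρ_m.
h = 10140 m × 0.52/3.22 = 1640 m.

1640 m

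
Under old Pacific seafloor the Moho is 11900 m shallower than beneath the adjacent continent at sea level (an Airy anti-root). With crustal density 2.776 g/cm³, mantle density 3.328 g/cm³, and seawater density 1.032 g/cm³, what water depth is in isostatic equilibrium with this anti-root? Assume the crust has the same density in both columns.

3770 m

Replacing a thickness d of crust by seawater at the top must be balanced by replacing crust with mantle at the base: d (ρ_c − ρ_w) = a (ρ_m − ρ_c).
d = a (ρ_m − ρ_c)/(ρ_c − ρ_w) = 11900 m × 0.552/1.744 = 3770 m.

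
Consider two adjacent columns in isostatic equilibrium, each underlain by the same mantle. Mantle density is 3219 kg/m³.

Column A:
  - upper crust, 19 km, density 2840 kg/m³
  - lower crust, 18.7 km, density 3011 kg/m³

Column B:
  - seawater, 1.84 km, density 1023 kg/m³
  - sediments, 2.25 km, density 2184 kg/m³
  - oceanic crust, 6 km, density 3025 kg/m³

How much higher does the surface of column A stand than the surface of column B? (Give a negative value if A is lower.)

1.11 km

For any compensation level in the mantle, the mantle terms cancel and isostasy reduces to e = (Σt_A − Σt_B) − (Σ(ρt)_A − Σ(ρt)_B) / ρ_m.
Σt_A = 37.7 km; Σt_B = 10.09 km; Σ(ρt)_A = 110265.7; Σ(ρt)_B = 24946.32 (in km·kg/m³).
e = (37.7 − 10.09) − (110265.7 − 24946.32) / 3219 = 1.11 km.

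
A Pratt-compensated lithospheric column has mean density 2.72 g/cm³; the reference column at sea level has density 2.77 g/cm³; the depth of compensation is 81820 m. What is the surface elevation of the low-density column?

1500 m

ρ_ref D = ρ (D + h) → h = D (ρ_ref − ρ)/ρ.
h = 81820 m × (2.77 − 2.72)/2.72 = 1500 m.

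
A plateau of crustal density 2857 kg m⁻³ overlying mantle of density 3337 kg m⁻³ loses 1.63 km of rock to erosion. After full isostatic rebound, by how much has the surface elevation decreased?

Rebound u = e ρ_c/ρ_m = 1.63 km × 2857/3337 = 1.396 km.
Net surface drop = e − u = 1.63 km − 1.396 km = e (ρ_m − ρ_c)/ρ_m = 0.234 km.

0.234 km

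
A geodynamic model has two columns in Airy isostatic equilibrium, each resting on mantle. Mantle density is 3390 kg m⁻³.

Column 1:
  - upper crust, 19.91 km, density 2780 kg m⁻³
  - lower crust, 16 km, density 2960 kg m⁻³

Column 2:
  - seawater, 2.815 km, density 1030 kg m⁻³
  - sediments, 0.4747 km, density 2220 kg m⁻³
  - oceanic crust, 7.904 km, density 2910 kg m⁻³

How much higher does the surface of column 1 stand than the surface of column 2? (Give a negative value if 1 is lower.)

For any compensation level in the mantle, the mantle terms cancel and isostasy reduces to e = (Σt_1 − Σt_2) − (Σ(ρt)_1 − Σ(ρt)_2) / ρ_m.
Σt_1 = 35.91 km; Σt_2 = 11.1937 km; Σ(ρt)_1 = 102709.8; Σ(ρt)_2 = 26953.924 (in km·kg m⁻³).
e = (35.91 − 11.1937) − (102709.8 − 26953.924) / 3390 = 2.37 km.

2.37 km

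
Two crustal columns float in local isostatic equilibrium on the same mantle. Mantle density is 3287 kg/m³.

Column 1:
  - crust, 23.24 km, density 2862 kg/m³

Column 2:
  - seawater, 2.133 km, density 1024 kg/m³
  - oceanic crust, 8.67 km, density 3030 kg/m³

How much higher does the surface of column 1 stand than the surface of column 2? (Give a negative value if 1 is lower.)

For any compensation level in the mantle, the mantle terms cancel and isostasy reduces to e = (Σt_1 − Σt_2) − (Σ(ρt)_1 − Σ(ρt)_2) / ρ_m.
Σt_1 = 23.24 km; Σt_2 = 10.803 km; Σ(ρt)_1 = 66512.88; Σ(ρt)_2 = 28454.292 (in km·kg/m³).
e = (23.24 − 10.803) − (66512.88 − 28454.292) / 3287 = 0.858 km.

0.858 km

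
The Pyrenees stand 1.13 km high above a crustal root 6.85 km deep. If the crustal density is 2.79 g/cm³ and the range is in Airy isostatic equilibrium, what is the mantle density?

Airy balance: ρ_c h = (ρ_m − ρ_c) r → ρ_m = ρ_c (1 + h/r).
ρ_m = 2.79 × (1 + 1.13 km/6.85 km) = 3.25 g/cm³.

3.25 g/cm³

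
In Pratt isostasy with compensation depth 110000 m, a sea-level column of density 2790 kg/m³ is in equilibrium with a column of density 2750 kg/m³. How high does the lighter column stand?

1600 m

ρ_ref D = ρ (D + h) → h = D (ρ_ref − ρ)/ρ.
h = 110000 m × (2790 − 2750)/2750 = 1600 m.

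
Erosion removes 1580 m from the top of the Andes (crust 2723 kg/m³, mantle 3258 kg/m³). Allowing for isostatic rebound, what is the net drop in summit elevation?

259 m

Rebound u = e ρ_c/ρ_m = 1580 m × 2723/3258 = 1321 m.
Net surface drop = e − u = 1580 m − 1321 m = e (ρ_m − ρ_c)/ρ_m = 259 m.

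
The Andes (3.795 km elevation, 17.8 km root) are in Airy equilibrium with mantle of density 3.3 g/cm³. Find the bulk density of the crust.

2.72 g/cm³

ρ_c h = (ρ_m − ρ_c) r → ρ_c (h + r) = ρ_m r → ρ_c = ρ_m r / (h + r).
ρ_c = 3.3 × 17.8 km / (3.795 km + 17.8 km) = 2.72 g/cm³.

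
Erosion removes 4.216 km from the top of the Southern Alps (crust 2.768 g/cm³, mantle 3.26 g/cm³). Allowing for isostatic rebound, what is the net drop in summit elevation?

Rebound u = e ρ_c/ρ_m = 4.216 km × 2.768/3.26 = 3.58 km.
Net surface drop = e − u = 4.216 km − 3.58 km = e (ρ_m − ρ_c)/ρ_m = 0.636 km.

0.636 km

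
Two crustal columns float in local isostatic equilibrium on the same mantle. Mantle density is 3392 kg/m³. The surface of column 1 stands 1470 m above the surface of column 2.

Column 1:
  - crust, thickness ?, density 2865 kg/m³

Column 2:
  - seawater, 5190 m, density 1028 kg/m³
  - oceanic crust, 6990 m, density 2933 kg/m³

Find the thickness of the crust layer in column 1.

Take the compensation level at the base of the deeper column (depth z_c below the surface of column 1) and equate Σ ρ_i t_i down to z_c; mantle fills any gap and the z_c terms cancel.
Column 1: x×2865 + (z_c − 0 − x)×3392
Column 2: 1470×0 + 5190×1028 + 6990×2933 + (z_c − 1470 − 12180)×3392
The z_c×3392 term appears on both sides and cancels. Collect the known terms of each column as K = Σ(ρt)_known − 3392 × (depth of known layers): K_1 = 0 − 3392×0 = 0; K_2 = 25836990 − 3392×(1470 + 12180) = −20463810.
Balance: K_1 − x×(3392 − 2865) = K_2, so x = (K_1 − K_2)/(3392 − 2865) = 20463800/527 = 38800 m.

38800 m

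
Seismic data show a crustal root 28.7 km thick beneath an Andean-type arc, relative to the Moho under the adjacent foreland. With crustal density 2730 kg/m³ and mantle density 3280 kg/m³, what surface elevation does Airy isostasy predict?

For local isostatic compensation: ρ_c h = (ρ_m − ρ_c) r.
h = r (ρ_m − ρ_c) / ρ_c = 28.7 km × (3280 − 2730) / 2730 = 5.78 km.

5.78 km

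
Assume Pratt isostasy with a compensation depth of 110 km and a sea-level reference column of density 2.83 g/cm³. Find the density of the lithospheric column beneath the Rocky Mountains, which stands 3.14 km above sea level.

Pratt balance: ρ_ref D = ρ (D + h).
ρ = ρ_ref D/(D + h) = 2.83 × 110 km/(110 km + 3.14 km) = 2.75 g/cm³.

2.75 g/cm³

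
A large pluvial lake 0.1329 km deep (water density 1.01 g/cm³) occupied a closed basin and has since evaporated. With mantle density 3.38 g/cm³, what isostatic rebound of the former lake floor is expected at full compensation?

0.0397 km

u = d ρ_w/ρ_m = 0.1329 km × 1.01/3.38 = 0.0397 km.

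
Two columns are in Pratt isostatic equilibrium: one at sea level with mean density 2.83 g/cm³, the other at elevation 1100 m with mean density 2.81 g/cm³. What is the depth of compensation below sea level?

ρ_ref D = ρ (D + h) → D (ρ_ref − ρ) = ρ h.
D = ρ h/(ρ_ref − ρ) = 2.81 × 1100 m/(2.83 − 2.81) = 155000 m.

155000 m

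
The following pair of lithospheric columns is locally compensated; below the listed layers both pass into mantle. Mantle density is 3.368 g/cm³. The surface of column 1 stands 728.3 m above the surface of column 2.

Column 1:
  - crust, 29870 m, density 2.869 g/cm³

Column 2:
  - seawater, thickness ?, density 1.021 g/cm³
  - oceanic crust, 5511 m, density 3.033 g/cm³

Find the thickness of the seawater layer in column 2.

Take the compensation level at the base of the deeper column (depth z_c below the surface of column 1) and equate Σ ρ_i t_i down to z_c; mantle fills any gap and the z_c terms cancel.
Column 1: 29870×2.869 + (z_c − 29870)×3.368
Column 2: 728.3×0 + x×1.021 + 5511×3.033 + (z_c − 728.3 − 5511 − x)×3.368
The z_c×3.368 term appears on both sides and cancels. Collect the known terms of each column as K = Σ(ρt)_known − 3.368 × (depth of known layers): K_1 = 85697.03 − 3.368×29870 = −14905.13; K_2 = 16714.863 − 3.368×(728.3 + 5511) = −4299.0994.
Balance: K_1 = K_2 − x×(3.368 − 1.021), so x = (K_2 − K_1)/(3.368 − 1.021) = 10606/2.347 = 4520 m.

4520 m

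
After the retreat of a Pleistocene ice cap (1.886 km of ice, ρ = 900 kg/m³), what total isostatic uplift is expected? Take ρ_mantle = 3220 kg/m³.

0.527 km

Removing the load lets mantle flow back in; uplift u satisfies ρ_ice t = ρ_m u.
u = t ρ_ice/ρ_m = 1.886 km × 900/3220 = 0.527 km.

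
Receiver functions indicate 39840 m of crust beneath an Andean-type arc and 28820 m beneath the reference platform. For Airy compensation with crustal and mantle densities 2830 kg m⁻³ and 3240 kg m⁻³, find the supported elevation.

Excess crust Δ = 39840 m − 28820 m = 11020 m, split between elevation h and root r with h + r = Δ.
Airy balance ρ_c h = (ρ_m − ρ_c) r gives r = h ρ_c/(ρ_m − ρ_c), so h (1 + ρ_c/(ρ_m − ρ_c)) = Δ, i.e. h = Δ (ρ_m − ρ_c)/ρ_m.
h = 11020 m × 410/3240 = 1390 m.

1390 m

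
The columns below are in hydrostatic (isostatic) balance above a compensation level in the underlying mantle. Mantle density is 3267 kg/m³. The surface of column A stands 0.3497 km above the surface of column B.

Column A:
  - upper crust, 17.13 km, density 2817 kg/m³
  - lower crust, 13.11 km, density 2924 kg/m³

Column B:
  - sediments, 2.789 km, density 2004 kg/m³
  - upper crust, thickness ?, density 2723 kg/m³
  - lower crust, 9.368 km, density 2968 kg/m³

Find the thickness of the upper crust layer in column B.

Take the compensation level at the base of the deeper column (depth z_c below the surface of column A) and equate Σ ρ_i t_i down to z_c; mantle fills any gap and the z_c terms cancel.
Column A: 17.13×2817 + 13.11×2924 + (z_c − 30.24)×3267
Column B: 0.3497×0 + 2.789×2004 + x×2723 + 9.368×2968 + (z_c − 0.3497 − 12.157 − x)×3267
The z_c×3267 term appears on both sides and cancels. Collect the known terms of each column as K = Σ(ρt)_known − 3267 × (depth of known layers): K_A = 86588.85 − 3267×30.24 = −12205.23; K_B = 33393.38 − 3267×(0.3497 + 12.157) = −7466.0089.
Balance: K_A = K_B − x×(3267 − 2723), so x = (K_B − K_A)/(3267 − 2723) = 4739.22/544 = 8.71 km.

8.71 km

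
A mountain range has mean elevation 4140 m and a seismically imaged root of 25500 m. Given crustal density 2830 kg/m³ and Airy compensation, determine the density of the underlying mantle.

3290 kg/m³

Airy balance: ρ_c h = (ρ_m − ρ_c) r → ρ_m = ρ_c (1 + h/r).
ρ_m = 2830 × (1 + 4140 m/25500 m) = 3290 kg/m³.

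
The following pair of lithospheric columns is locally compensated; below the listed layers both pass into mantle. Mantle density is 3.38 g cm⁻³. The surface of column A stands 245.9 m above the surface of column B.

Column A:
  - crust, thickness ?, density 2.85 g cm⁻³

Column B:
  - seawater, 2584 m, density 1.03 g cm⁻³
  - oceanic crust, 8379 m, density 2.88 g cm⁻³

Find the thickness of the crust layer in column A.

20900 m

Take the compensation level at the base of the deeper column (depth z_c below the surface of column A) and equate Σ ρ_i t_i down to z_c; mantle fills any gap and the z_c terms cancel.
Column A: x×2.85 + (z_c − 0 − x)×3.38
Column B: 245.9×0 + 2584×1.03 + 8379×2.88 + (z_c − 245.9 − 10963)×3.38
The z_c×3.38 term appears on both sides and cancels. Collect the known terms of each column as K = Σ(ρt)_known − 3.38 × (depth of known layers): K_A = 0 − 3.38×0 = 0; K_B = 26793.04 − 3.38×(245.9 + 10963) = −11093.042.
Balance: K_A − x×(3.38 − 2.85) = K_B, so x = (K_A − K_B)/(3.38 − 2.85) = 11093/0.53 = 20900 m.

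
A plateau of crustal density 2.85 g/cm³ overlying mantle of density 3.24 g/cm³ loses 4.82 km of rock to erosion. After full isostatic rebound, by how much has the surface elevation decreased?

0.58 km

Rebound u = e ρ_c/ρ_m = 4.82 km × 2.85/3.24 = 4.24 km.
Net surface drop = e − u = 4.82 km − 4.24 km = e (ρ_m − ρ_c)/ρ_m = 0.58 km.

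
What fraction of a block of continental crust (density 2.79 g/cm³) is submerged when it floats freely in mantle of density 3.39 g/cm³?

Submerged fraction = ρ_obj/ρ_fluid = 2.79/3.39 = 0.823.

0.823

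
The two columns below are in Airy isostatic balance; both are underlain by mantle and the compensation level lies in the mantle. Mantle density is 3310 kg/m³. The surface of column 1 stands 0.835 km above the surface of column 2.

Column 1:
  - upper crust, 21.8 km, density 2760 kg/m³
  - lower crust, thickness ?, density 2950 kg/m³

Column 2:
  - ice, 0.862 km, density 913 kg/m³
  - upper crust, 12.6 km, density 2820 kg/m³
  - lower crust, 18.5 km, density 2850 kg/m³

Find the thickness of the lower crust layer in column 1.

Take the compensation level at the base of the deeper column (depth z_c below the surface of column 1) and equate Σ ρ_i t_i down to z_c; mantle fills any gap and the z_c terms cancel.
Column 1: 21.8×2760 + x×2950 + (z_c − 21.8 − x)×3310
Column 2: 0.835×0 + 0.862×913 + 12.6×2820 + 18.5×2850 + (z_c − 0.835 − 31.962)×3310
The z_c×3310 term appears on both sides and cancels. Collect the known terms of each column as K = Σ(ρt)_known − 3310 × (depth of known layers): K_1 = 60168 − 3310×21.8 = −11990; K_2 = 89044.006 − 3310×(0.835 + 31.962) = −19514.064.
Balance: K_1 − x×(3310 − 2950) = K_2, so x = (K_1 − K_2)/(3310 − 2950) = 7524.06/360 = 20.9 km.

20.9 km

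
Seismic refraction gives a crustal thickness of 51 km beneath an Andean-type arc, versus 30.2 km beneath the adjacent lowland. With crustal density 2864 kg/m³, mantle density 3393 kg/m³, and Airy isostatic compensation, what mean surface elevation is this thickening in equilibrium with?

3.24 km

Excess crust Δ = 51 km − 30.2 km = 20.8 km, split between elevation h and root r with h + r = Δ.
Airy balance ρ_c h = (ρ_m − ρ_c) r gives r = h ρ_c/(ρ_m − ρ_c), so h (1 + ρ_c/(ρ_m − ρ_c)) = Δ, i.e. h = Δ (ρ_m − ρ_c)/ρ_m.
h = 20.8 km × 529/3393 = 3.24 km.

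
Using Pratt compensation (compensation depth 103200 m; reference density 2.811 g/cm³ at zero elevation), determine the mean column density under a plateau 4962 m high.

Pratt balance: ρ_ref D = ρ (D + h).
ρ = ρ_ref D/(D + h) = 2.811 × 103200 m/(103200 m + 4962 m) = 2.68 g/cm³.

2.68 g/cm³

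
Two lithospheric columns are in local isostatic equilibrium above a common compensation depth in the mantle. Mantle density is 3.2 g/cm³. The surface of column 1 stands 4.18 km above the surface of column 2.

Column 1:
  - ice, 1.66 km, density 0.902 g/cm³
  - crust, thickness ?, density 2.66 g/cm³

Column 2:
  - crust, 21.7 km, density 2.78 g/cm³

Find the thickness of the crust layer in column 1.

Take the compensation level at the base of the deeper column (depth z_c below the surface of column 1) and equate Σ ρ_i t_i down to z_c; mantle fills any gap and the z_c terms cancel.
Column 1: 1.66×0.902 + x×2.66 + (z_c − 1.66 − x)×3.2
Column 2: 4.18×0 + 21.7×2.78 + (z_c − 4.18 − 21.7)×3.2
The z_c×3.2 term appears on both sides and cancels. Collect the known terms of each column as K = Σ(ρt)_known − 3.2 × (depth of known layers): K_1 = 1.49732 − 3.2×1.66 = −3.81468; K_2 = 60.326 − 3.2×(4.18 + 21.7) = −22.49.
Balance: K_1 − x×(3.2 − 2.66) = K_2, so x = (K_1 − K_2)/(3.2 − 2.66) = 18.6753/0.54 = 34.6 km.

34.6 km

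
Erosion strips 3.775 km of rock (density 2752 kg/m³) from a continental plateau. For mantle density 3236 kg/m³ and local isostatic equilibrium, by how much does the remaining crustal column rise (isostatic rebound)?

3.21 km

Unloading: uplift u = e ρ_c/ρ_m = 3.775 km × 2752/3236 = 3.21 km.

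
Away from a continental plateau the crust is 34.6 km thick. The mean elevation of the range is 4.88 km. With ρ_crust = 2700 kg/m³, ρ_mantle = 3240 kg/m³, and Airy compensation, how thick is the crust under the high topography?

Root depth r = h ρ_c / (ρ_m − ρ_c) = 4.88 km × 2700 / 540 = 24.4 km.
Total thickness = T + h + r = 34.6 km + 4.88 km + 24.4 km = 63.9 km.

63.9 km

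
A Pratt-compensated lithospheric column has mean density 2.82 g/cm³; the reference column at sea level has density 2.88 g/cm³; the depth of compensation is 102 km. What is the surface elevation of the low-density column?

ρ_ref D = ρ (D + h) → h = D (ρ_ref − ρ)/ρ.
h = 102 km × (2.88 − 2.82)/2.82 = 2.17 km.

2.17 km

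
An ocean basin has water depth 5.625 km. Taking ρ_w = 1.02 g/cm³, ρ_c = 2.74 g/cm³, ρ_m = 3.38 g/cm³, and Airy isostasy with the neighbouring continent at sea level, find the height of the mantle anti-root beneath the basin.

15.1 km

Equating mass per unit area of the two columns: replacing crust with seawater at the top is compensated by replacing crust with mantle at the base: d (ρ_c − ρ_w) = a (ρ_m − ρ_c).
a = d (ρ_c − ρ_w)/(ρ_m − ρ_c) = 5.625 km × 1.72/0.64 = 15.1 km.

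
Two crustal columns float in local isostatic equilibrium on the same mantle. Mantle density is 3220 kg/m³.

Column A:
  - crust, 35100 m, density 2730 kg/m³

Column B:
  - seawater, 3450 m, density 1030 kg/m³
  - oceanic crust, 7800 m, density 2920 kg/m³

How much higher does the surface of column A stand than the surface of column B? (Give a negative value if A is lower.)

For any compensation level in the mantle, the mantle terms cancel and isostasy reduces to e = (Σt_A − Σt_B) − (Σ(ρt)_A − Σ(ρt)_B) / ρ_m.
Σt_A = 35100 m; Σt_B = 11250 m; Σ(ρt)_A = 95823000; Σ(ρt)_B = 26329500 (in m·kg/m³).
e = (35100 − 11250) − (95823000 − 26329500) / 3220 = 2270 m.

2270 m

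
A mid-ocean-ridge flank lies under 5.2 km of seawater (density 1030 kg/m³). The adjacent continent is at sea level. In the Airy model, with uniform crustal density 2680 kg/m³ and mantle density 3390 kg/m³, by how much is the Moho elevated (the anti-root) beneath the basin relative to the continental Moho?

In Airy isostatic equilibrium: replacing crust with seawater at the top is compensated by replacing crust with mantle at the base: d (ρ_c − ρ_w) = a (ρ_m − ρ_c).
a = d (ρ_c − ρ_w)/(ρ_m − ρ_c) = 5.2 km × 1650/710 = 12.1 km.

12.1 km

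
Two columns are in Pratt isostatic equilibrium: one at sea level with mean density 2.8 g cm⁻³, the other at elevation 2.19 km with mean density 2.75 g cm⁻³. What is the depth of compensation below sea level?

ρ_ref D = ρ (D + h) → D (ρ_ref − ρ) = ρ h.
D = ρ h/(ρ_ref − ρ) = 2.75 × 2.19 km/(2.8 − 2.75) = 120 km.

120 km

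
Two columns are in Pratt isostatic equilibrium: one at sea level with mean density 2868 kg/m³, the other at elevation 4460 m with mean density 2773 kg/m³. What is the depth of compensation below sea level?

ρ_ref D = ρ (D + h) → D (ρ_ref − ρ) = ρ h.
D = ρ h/(ρ_ref − ρ) = 2773 × 4460 m/(2868 − 2773) = 130000 m.

130000 m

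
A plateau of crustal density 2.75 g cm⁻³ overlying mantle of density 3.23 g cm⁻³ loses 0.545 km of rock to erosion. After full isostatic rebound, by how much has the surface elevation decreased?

0.081 km

Rebound u = e ρ_c/ρ_m = 0.545 km × 2.75/3.23 = 0.464 km.
Net surface drop = e − u = 0.545 km − 0.464 km = e (ρ_m − ρ_c)/ρ_m = 0.081 km.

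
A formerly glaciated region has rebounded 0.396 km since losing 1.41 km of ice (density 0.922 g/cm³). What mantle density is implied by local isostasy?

ρ_m = ρ_ice t / u = 0.922 × 1.41 km/0.396 km = 3.28 g/cm³.

3.28 g/cm³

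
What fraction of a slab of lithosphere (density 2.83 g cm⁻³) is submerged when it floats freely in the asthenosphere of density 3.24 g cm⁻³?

0.873

Submerged fraction = ρ_obj/ρ_fluid = 2.83/3.24 = 0.873.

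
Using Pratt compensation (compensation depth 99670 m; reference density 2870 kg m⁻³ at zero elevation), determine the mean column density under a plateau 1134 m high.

2840 kg m⁻³

Pratt balance: ρ_ref D = ρ (D + h).
ρ = ρ_ref D/(D + h) = 2870 × 99670 m/(99670 m + 1134 m) = 2840 kg m⁻³.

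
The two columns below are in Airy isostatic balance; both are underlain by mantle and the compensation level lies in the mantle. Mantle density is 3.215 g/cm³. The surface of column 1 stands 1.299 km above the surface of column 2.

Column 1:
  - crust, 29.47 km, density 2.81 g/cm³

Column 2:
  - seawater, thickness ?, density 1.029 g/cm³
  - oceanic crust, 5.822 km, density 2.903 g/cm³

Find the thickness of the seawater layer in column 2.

Take the compensation level at the base of the deeper column (depth z_c below the surface of column 1) and equate Σ ρ_i t_i down to z_c; mantle fills any gap and the z_c terms cancel.
Column 1: 29.47×2.81 + (z_c − 29.47)×3.215
Column 2: 1.299×0 + x×1.029 + 5.822×2.903 + (z_c − 1.299 − 5.822 − x)×3.215
The z_c×3.215 term appears on both sides and cancels. Collect the known terms of each column as K = Σ(ρt)_known − 3.215 × (depth of known layers): K_1 = 82.8107 − 3.215×29.47 = −11.93535; K_2 = 16.901266 − 3.215×(1.299 + 5.822) = −5.992749.
Balance: K_1 = K_2 − x×(3.215 − 1.029), so x = (K_2 − K_1)/(3.215 − 1.029) = 5.9426/2.186 = 2.72 km.

2.72 km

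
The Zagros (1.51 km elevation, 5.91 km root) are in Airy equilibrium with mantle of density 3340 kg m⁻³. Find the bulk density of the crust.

ρ_c h = (ρ_m − ρ_c) r → ρ_c (h + r) = ρ_m r → ρ_c = ρ_m r / (h + r).
ρ_c = 3340 × 5.91 km / (1.51 km + 5.91 km) = 2660 kg m⁻³.

2660 kg m⁻³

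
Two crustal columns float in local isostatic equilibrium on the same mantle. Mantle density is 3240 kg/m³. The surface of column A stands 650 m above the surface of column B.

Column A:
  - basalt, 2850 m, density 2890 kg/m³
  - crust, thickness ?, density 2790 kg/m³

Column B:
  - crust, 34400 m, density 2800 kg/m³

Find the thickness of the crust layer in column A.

36100 m

Take the compensation level at the base of the deeper column (depth z_c below the surface of column A) and equate Σ ρ_i t_i down to z_c; mantle fills any gap and the z_c terms cancel.
Column A: 2850×2890 + x×2790 + (z_c − 2850 − x)×3240
Column B: 650×0 + 34400×2800 + (z_c − 650 − 34400)×3240
The z_c×3240 term appears on both sides and cancels. Collect the known terms of each column as K = Σ(ρt)_known − 3240 × (depth of known layers): K_A = 8236500 − 3240×2850 = −997500; K_B = 96320000 − 3240×(650 + 34400) = −17242000.
Balance: K_A − x×(3240 − 2790) = K_B, so x = (K_A − K_B)/(3240 − 2790) = 16244500/450 = 36100 m.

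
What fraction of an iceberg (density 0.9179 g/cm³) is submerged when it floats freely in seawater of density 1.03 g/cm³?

89.1%

Submerged fraction = ρ_obj/ρ_fluid = 0.9179/1.03 = 89.1%.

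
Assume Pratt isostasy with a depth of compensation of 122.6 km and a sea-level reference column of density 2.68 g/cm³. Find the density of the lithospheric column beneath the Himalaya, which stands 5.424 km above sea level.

2.57 g/cm³

Pratt balance: ρ_ref D = ρ (D + h).
ρ = ρ_ref D/(D + h) = 2.68 × 122.6 km/(122.6 km + 5.424 km) = 2.57 g/cm³.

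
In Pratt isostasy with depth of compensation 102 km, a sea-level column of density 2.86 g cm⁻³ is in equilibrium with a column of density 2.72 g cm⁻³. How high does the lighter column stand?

ρ_ref D = ρ (D + h) → h = D (ρ_ref − ρ)/ρ.
h = 102 km × (2.86 − 2.72)/2.72 = 5.25 km.

5.25 km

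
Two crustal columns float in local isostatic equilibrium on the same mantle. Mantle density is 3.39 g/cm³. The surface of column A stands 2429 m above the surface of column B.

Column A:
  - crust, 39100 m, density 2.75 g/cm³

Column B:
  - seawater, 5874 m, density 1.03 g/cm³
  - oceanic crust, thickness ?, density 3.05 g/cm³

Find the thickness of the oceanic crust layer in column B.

Take the compensation level at the base of the deeper column (depth z_c below the surface of column A) and equate Σ ρ_i t_i down to z_c; mantle fills any gap and the z_c terms cancel.
Column A: 39100×2.75 + (z_c − 39100)×3.39
Column B: 2429×0 + 5874×1.03 + x×3.05 + (z_c − 2429 − 5874 − x)×3.39
The z_c×3.39 term appears on both sides and cancels. Collect the known terms of each column as K = Σ(ρt)_known − 3.39 × (depth of known layers): K_A = 107525 − 3.39×39100 = −25024; K_B = 6050.22 − 3.39×(2429 + 5874) = −22096.95.
Balance: K_A = K_B − x×(3.39 − 3.05), so x = (K_B − K_A)/(3.39 − 3.05) = 2927.05/0.34 = 8610 m.

8610 m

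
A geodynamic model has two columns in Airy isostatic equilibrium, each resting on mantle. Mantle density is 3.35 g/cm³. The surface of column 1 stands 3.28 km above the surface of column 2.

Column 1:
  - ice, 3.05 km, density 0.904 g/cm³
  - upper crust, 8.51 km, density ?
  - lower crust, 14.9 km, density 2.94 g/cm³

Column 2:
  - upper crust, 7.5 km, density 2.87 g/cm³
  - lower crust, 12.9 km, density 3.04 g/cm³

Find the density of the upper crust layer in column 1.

Take the compensation level at the base of the deeper column (depth z_c below the surface of column 1) and equate Σ ρ_i t_i down to z_c; mantle fills any gap and the z_c terms cancel.
Column 1: 3.05×0.904 + 8.51×ρ + 14.9×2.94 + (z_c − 26.46)×3.35
Column 2: 3.28×0 + 7.5×2.87 + 12.9×3.04 + (z_c − 3.28 − 20.4)×3.35
The z_c×3.35 term appears on both sides and cancels. Collect the known terms of each column as K = Σ(ρt)_known − 3.35 × (depth of known layers): K_1 = 46.5632 − 3.35×26.46 = −42.0778; K_2 = 60.741 − 3.35×(3.28 + 20.4) = −18.587.
Balance: K_1 + 8.51×ρ = K_2, so ρ = (K_2 − K_1)/8.51 = 23.4908/8.51 = 2.76 g/cm³.

2.76 g/cm³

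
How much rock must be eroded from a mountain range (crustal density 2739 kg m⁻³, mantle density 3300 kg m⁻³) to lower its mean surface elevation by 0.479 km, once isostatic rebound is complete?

Net drop Δ = e − u = e − e ρ_c/ρ_m = e (ρ_m − ρ_c)/ρ_m.
e = Δ ρ_m/(ρ_m − ρ_c) = 0.479 km × 3300/561 = 2.82 km.

2.82 km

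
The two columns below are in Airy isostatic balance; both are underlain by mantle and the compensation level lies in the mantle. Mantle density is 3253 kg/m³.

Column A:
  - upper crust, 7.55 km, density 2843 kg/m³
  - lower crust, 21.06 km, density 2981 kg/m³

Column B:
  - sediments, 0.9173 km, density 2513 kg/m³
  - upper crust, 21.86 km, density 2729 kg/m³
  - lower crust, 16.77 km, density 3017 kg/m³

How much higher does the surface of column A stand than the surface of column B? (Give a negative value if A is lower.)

For any compensation level in the mantle, the mantle terms cancel and isostasy reduces to e = (Σt_A − Σt_B) − (Σ(ρt)_A − Σ(ρt)_B) / ρ_m.
Σt_A = 28.61 km; Σt_B = 39.5473 km; Σ(ρt)_A = 84244.51; Σ(ρt)_B = 112556.205 (in km·kg/m³).
e = (28.61 − 39.5473) − (84244.51 − 112556.205) / 3253 = −2.23 km.

−2.23 km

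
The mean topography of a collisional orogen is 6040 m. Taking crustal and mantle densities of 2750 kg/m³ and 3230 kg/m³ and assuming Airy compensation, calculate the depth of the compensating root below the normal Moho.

34600 m

Isostatic balance requires: the weight of the topography is balanced by the buoyancy of the root, ρ_c h = (ρ_m − ρ_c) r.
r = h · ρ_c / (ρ_m − ρ_c) = 6040 m × 2750 / (3230 − 2750) = 34600 m.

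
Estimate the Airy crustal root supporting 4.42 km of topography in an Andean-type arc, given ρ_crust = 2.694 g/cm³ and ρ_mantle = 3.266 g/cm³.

20.8 km

Equating mass per unit area of the two columns: the weight of the topography is balanced by the buoyancy of the root, ρ_c h = (ρ_m − ρ_c) r.
r = h · ρ_c / (ρ_m − ρ_c) = 4.42 km × 2.694 / (3.266 − 2.694) = 20.8 km.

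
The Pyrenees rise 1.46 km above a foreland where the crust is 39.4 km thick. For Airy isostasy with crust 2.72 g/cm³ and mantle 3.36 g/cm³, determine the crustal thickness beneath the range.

Root depth r = h ρ_c / (ρ_m − ρ_c) = 1.46 km × 2.72 / 0.64 = 6.205 km.
Total thickness = T + h + r = 39.4 km + 1.46 km + 6.205 km = 47.1 km.

47.1 km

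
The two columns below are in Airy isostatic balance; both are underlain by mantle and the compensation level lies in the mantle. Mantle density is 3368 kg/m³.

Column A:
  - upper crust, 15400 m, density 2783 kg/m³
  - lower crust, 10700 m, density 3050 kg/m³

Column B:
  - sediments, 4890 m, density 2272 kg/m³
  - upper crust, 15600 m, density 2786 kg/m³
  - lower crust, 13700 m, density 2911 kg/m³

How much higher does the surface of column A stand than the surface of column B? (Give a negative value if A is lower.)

−2460 m

For any compensation level in the mantle, the mantle terms cancel and isostasy reduces to e = (Σt_A − Σt_B) − (Σ(ρt)_A − Σ(ρt)_B) / ρ_m.
Σt_A = 26100 m; Σt_B = 34190 m; Σ(ρt)_A = 75493200; Σ(ρt)_B = 94452380 (in m·kg/m³).
e = (26100 − 34190) − (75493200 − 94452380) / 3368 = −2460 m.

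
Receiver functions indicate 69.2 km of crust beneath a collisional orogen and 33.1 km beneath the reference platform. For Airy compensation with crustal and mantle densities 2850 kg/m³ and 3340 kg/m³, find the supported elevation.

Excess crust Δ = 69.2 km − 33.1 km = 36.1 km, split between elevation h and root r with h + r = Δ.
Airy balance ρ_c h = (ρ_m − ρ_c) r gives r = h ρ_c/(ρ_m − ρ_c), so h (1 + ρ_c/(ρ_m − ρ_c)) = Δ, i.e. h = Δ (ρ_m − ρ_c)/ρ_m.
h = 36.1 km × 490/3340 = 5.3 km.

5.3 km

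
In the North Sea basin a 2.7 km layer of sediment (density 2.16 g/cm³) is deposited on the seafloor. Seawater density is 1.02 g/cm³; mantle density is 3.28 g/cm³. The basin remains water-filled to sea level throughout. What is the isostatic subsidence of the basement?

1.36 km

Submarine loading: the sediment displaces seawater, and the subsidence is in turn flooded, so s (ρ_m − ρ_w) = t (ρ_sed − ρ_w).
s = 2.7 km × (2.16 − 1.02) / (3.28 − 1.02) = 1.36 km.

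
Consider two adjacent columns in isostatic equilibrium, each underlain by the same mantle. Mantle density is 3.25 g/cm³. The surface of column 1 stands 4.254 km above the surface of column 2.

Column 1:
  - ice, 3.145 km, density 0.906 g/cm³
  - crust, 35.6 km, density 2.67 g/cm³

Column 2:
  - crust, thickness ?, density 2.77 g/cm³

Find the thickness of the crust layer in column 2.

Take the compensation level at the base of the deeper column (depth z_c below the surface of column 1) and equate Σ ρ_i t_i down to z_c; mantle fills any gap and the z_c terms cancel.
Column 1: 3.145×0.906 + 35.6×2.67 + (z_c − 38.745)×3.25
Column 2: 4.254×0 + x×2.77 + (z_c − 4.254 − 0 − x)×3.25
The z_c×3.25 term appears on both sides and cancels. Collect the known terms of each column as K = Σ(ρt)_known − 3.25 × (depth of known layers): K_1 = 97.90137 − 3.25×38.745 = −28.01988; K_2 = 0 − 3.25×(4.254 + 0) = −13.8255.
Balance: K_1 = K_2 − x×(3.25 − 2.77), so x = (K_2 − K_1)/(3.25 − 2.77) = 14.1944/0.48 = 29.6 km.

29.6 km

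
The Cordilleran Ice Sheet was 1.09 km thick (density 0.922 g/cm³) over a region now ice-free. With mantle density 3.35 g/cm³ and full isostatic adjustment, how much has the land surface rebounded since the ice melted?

0.3 km

Removing the load lets mantle flow back in; uplift u satisfies ρ_ice t = ρ_m u.
u = t ρ_ice/ρ_m = 1.09 km × 0.922/3.35 = 0.3 km.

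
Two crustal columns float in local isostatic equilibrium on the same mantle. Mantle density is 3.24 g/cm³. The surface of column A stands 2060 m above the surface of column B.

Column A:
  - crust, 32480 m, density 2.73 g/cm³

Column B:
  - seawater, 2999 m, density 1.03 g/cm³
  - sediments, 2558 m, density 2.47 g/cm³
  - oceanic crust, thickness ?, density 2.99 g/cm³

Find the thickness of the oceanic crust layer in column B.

Take the compensation level at the base of the deeper column (depth z_c below the surface of column A) and equate Σ ρ_i t_i down to z_c; mantle fills any gap and the z_c terms cancel.
Column A: 32480×2.73 + (z_c − 32480)×3.24
Column B: 2060×0 + 2999×1.03 + 2558×2.47 + x×2.99 + (z_c − 2060 − 5557 − x)×3.24
The z_c×3.24 term appears on both sides and cancels. Collect the known terms of each column as K = Σ(ρt)_known − 3.24 × (depth of known layers): K_A = 88670.4 − 3.24×32480 = −16564.8; K_B = 9407.23 − 3.24×(2060 + 5557) = −15271.85.
Balance: K_A = K_B − x×(3.24 − 2.99), so x = (K_B − K_A)/(3.24 − 2.99) = 1292.95/0.25 = 5170 m.

5170 m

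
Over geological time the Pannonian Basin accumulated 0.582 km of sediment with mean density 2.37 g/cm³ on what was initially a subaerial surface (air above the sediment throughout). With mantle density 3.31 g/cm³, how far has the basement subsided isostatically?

Subaerial load: s = t ρ_sed / ρ_m = 0.582 km × 2.37/3.31 = 0.417 km.

0.417 km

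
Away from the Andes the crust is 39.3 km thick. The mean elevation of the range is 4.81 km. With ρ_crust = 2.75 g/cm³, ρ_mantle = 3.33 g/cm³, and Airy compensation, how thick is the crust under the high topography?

66.9 km

Root depth r = h ρ_c / (ρ_m − ρ_c) = 4.81 km × 2.75 / 0.58 = 22.81 km.
Total thickness = T + h + r = 39.3 km + 4.81 km + 22.81 km = 66.9 km.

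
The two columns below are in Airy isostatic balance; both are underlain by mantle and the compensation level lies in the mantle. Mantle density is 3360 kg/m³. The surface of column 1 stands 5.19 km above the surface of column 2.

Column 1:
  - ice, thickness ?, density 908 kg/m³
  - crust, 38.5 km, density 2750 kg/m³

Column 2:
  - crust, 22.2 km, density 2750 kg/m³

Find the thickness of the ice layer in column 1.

Take the compensation level at the base of the deeper column (depth z_c below the surface of column 1) and equate Σ ρ_i t_i down to z_c; mantle fills any gap and the z_c terms cancel.
Column 1: x×908 + 38.5×2750 + (z_c − 38.5 − x)×3360
Column 2: 5.19×0 + 22.2×2750 + (z_c − 5.19 − 22.2)×3360
The z_c×3360 term appears on both sides and cancels. Collect the known terms of each column as K = Σ(ρt)_known − 3360 × (depth of known layers): K_1 = 105875 − 3360×38.5 = −23485; K_2 = 61050 − 3360×(5.19 + 22.2) = −30980.4.
Balance: K_1 − x×(3360 − 908) = K_2, so x = (K_1 − K_2)/(3360 − 908) = 7495.4/2452 = 3.06 km.

3.06 km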